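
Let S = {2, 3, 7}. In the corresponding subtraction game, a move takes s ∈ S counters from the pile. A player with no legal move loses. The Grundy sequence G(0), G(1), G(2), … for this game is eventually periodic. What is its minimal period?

G(0) = 0
G(1) = mex{} = 0
G(2) = mex{0} = 1
G(3) = mex{0,0} = 1
G(4) = mex{1,0} = 2
G(5) = mex{1,1} = 0
G(6) = mex{2,1} = 0
G(7) = mex{0,2,0} = 1
G(8) = mex{0,0,0} = 1
G(9) = mex{1,0,1} = 2
G(10) = mex{1,1,1} = 0
G(11) = mex{2,1,2} = 0
G(12) = mex{0,2,0} = 1
G(13) = mex{0,0,0} = 1
G(14) = mex{1,0,1} = 2
G(n+5) = G(n) holds for n = 0,…,6 (a full window of length max(S) = 7), so the sequence is purely periodic with period 5.

5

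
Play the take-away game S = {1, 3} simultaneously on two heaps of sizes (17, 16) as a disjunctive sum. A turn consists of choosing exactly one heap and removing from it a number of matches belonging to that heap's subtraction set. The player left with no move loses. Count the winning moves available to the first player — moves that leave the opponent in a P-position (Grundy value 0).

4

All heaps use S = {1, 3}:
G(0) = 0
G(1) = mex{0} = 1
G(2) = mex{1} = 0
G(3) = mex{0,0} = 1
G(4) = mex{1,1} = 0
G(5) = mex{0,0} = 1
G(6) = mex{1,1} = 0
G(7) = mex{0,0} = 1
G(8) = mex{1,1} = 0
G(9) = mex{0,0} = 1
G(10) = mex{1,1} = 0
G(11) = mex{0,0} = 1
G(12) = mex{1,1} = 0
G(13) = mex{0,0} = 1
G(14) = mex{1,1} = 0
G(15) = mex{0,0} = 1
G(16) = mex{1,1} = 0
G(17) = mex{0,0} = 1
Heap A: G(17) = 1.
Heap B: G(16) = 0.
Combined Grundy value = 1 ⊕ 0 = 1.
A winning move leaves total XOR = 0, i.e. changes one component's Grundy value g to g ⊕ X where X is the current total.
Heap A: need g' = 1⊕1 = 0. Options: 17−1→G=0, 17−3→G=0. Hits: 2.
Heap B: need g' = 0⊕1 = 1. Options: 16−1→G=1, 16−3→G=1. Hits: 2.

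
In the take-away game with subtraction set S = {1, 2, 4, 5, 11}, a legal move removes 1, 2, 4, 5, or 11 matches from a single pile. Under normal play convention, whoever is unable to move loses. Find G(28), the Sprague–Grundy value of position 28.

G(0) = 0
G(1) = mex{0} = 1
G(2) = mex{1,0} = 2
G(3) = mex{2,1} = 0
G(4) = mex{0,2,0} = 1
G(5) = mex{1,0,1,0} = 2
G(6) = mex{2,1,2,1} = 0
G(7) = mex{0,2,0,2} = 1
G(8) = mex{1,0,1,0} = 2
G(9) = mex{2,1,2,1} = 0
G(10) = mex{0,2,0,2} = 1
G(11) = mex{1,0,1,0,0} = 2
G(12) = mex{2,1,2,1,1} = 0
G(13) = mex{0,2,0,2,2} = 1
G(14) = mex{1,0,1,0,0} = 2
G(15) = mex{2,1,2,1,1} = 0
G(16) = mex{0,2,0,2,2} = 1
G(17) = mex{1,0,1,0,0} = 2
G(18) = mex{2,1,2,1,1} = 0
G(19) = mex{0,2,0,2,2} = 1
G(20) = mex{1,0,1,0,0} = 2
G(21) = mex{2,1,2,1,1} = 0
G(22) = mex{0,2,0,2,2} = 1
G(23) = mex{1,0,1,0,0} = 2
G(24) = mex{2,1,2,1,1} = 0
G(25) = mex{0,2,0,2,2} = 1
G(26) = mex{1,0,1,0,0} = 2
G(27) = mex{2,1,2,1,1} = 0
G(28) = mex{0,2,0,2,2} = 1

1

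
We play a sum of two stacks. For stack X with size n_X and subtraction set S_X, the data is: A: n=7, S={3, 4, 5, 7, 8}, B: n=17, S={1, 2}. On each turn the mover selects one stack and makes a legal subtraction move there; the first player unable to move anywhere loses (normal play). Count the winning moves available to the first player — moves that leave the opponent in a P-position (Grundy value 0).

0

Stack A, S = {3, 4, 5, 7, 8}:
G(0) = 0
G(1) = mex{} = 0
G(2) = mex{} = 0
G(3) = mex{0} = 1
G(4) = mex{0,0} = 1
G(5) = mex{0,0,0} = 1
G(6) = mex{1,0,0} = 2
G(7) = mex{1,1,0,0} = 2
G_A(7) = 2.
Stack B, S = {1, 2}:
G(0) = 0
G(1) = mex{0} = 1
G(2) = mex{1,0} = 2
G(3) = mex{2,1} = 0
G(4) = mex{0,2} = 1
G(5) = mex{1,0} = 2
G(6) = mex{2,1} = 0
G(7) = mex{0,2} = 1
G(8) = mex{1,0} = 2
G(9) = mex{2,1} = 0
G(10) = mex{0,2} = 1
G(11) = mex{1,0} = 2
G(12) = mex{2,1} = 0
G(13) = mex{0,2} = 1
G(14) = mex{1,0} = 2
G(15) = mex{2,1} = 0
G(16) = mex{0,2} = 1
G(17) = mex{1,0} = 2
G_B(17) = 2.
Combined Grundy value = 2 ⊕ 2 = 0.
A winning move leaves total XOR = 0, i.e. changes one component's Grundy value g to g ⊕ X where X is the current total.
Stack A: target g' = 2⊕0 = 2, but every legal move changes the Grundy value (mex property), so 0 moves.
Stack B: target g' = 2⊕0 = 2, but every legal move changes the Grundy value (mex property), so 0 moves.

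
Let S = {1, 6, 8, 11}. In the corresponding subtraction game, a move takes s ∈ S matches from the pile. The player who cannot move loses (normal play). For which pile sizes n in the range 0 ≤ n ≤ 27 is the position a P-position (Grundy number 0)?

0, 2, 4, 7, 9, 14, 16, 19, 21, 23, 26

G(0) = 0
G(1) = mex{0} = 1
G(2) = mex{1} = 0
G(3) = mex{0} = 1
G(4) = mex{1} = 0
G(5) = mex{0} = 1
G(6) = mex{1,0} = 2
G(7) = mex{2,1} = 0
G(8) = mex{0,0,0} = 1
G(9) = mex{1,1,1} = 0
G(10) = mex{0,0,0} = 1
G(11) = mex{1,1,1,0} = 2
G(12) = mex{2,2,0,1} = 3
G(13) = mex{3,0,1,0} = 2
G(14) = mex{2,1,2,1} = 0
G(15) = mex{0,0,0,0} = 1
G(16) = mex{1,1,1,1} = 0
G(17) = mex{0,2,0,2} = 1
G(18) = mex{1,3,1,0} = 2
G(19) = mex{2,2,2,1} = 0
G(20) = mex{0,0,3,0} = 1
G(21) = mex{1,1,2,1} = 0
G(22) = mex{0,0,0,2} = 1
G(23) = mex{1,1,1,3} = 0
G(24) = mex{0,2,0,2} = 1
G(25) = mex{1,0,1,0} = 2
G(26) = mex{2,1,2,1} = 0
G(27) = mex{0,0,0,0} = 1
P-positions are exactly the n with G(n) = 0.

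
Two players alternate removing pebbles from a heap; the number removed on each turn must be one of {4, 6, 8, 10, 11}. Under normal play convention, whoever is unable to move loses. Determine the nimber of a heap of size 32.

0

G(0) = 0
G(1) = mex{} = 0
G(2) = mex{} = 0
G(3) = mex{} = 0
G(4) = mex{0} = 1
G(5) = mex{0} = 1
G(6) = mex{0,0} = 1
G(7) = mex{0,0} = 1
G(8) = mex{1,0,0} = 2
G(9) = mex{1,0,0} = 2
G(10) = mex{1,1,0,0} = 2
G(11) = mex{1,1,0,0,0} = 2
G(12) = mex{2,1,1,0,0} = 3
G(13) = mex{2,1,1,0,0} = 3
G(14) = mex{2,2,1,1,0} = 3
G(15) = mex{2,2,1,1,1} = 0
G(16) = mex{3,2,2,1,1} = 0
G(17) = mex{3,2,2,1,1} = 0
G(18) = mex{3,3,2,2,1} = 0
G(19) = mex{0,3,2,2,2} = 1
G(20) = mex{0,3,3,2,2} = 1
G(21) = mex{0,0,3,2,2} = 1
G(22) = mex{0,0,3,3,2} = 1
G(23) = mex{1,0,0,3,3} = 2
G(24) = mex{1,0,0,3,3} = 2
G(25) = mex{1,1,0,0,3} = 2
G(26) = mex{1,1,0,0,0} = 2
G(27) = mex{2,1,1,0,0} = 3
G(28) = mex{2,1,1,0,0} = 3
G(29) = mex{2,2,1,1,0} = 3
G(30) = mex{2,2,1,1,1} = 0
G(31) = mex{3,2,2,1,1} = 0
G(32) = mex{3,2,2,1,1} = 0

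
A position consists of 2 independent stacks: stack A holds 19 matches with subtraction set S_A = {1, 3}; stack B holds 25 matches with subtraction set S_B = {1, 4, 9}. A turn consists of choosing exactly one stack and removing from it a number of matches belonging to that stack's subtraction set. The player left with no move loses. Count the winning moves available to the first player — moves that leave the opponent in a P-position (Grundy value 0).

Stack A, S = {1, 3}:
n :  0  1  2  3  4  5  6  7  8  9 10 11 12 13 14 15 16 17 18 19
G :  0  1  0  1  0  1  0  1  0  1  0  1  0  1  0  1  0  1  0  1
G_A(19) = 1.
Stack B, S = {1, 4, 9}:
G(0) = 0
G(1) = mex{0} = 1
G(2) = mex{1} = 0
G(3) = mex{0} = 1
G(4) = mex{1,0} = 2
G(5) = mex{2,1} = 0
G(6) = mex{0,0} = 1
G(7) = mex{1,1} = 0
G(8) = mex{0,2} = 1
G(9) = mex{1,0,0} = 2
G(10) = mex{2,1,1} = 0
G(11) = mex{0,0,0} = 1
G(12) = mex{1,1,1} = 0
G(13) = mex{0,2,2} = 1
G(14) = mex{1,0,0} = 2
G(15) = mex{2,1,1} = 0
G(16) = mex{0,0,0} = 1
G(17) = mex{1,1,1} = 0
G(18) = mex{0,2,2} = 1
G(19) = mex{1,0,0} = 2
G(20) = mex{2,1,1} = 0
G(21) = mex{0,0,0} = 1
G(22) = mex{1,1,1} = 0
G(23) = mex{0,2,2} = 1
G(24) = mex{1,0,0} = 2
G(25) = mex{2,1,1} = 0
G_B(25) = 0.
Combined Grundy value = 1 ⊕ 0 = 1.
A winning move leaves total XOR = 0, i.e. changes one component's Grundy value g to g ⊕ X where X is the current total.
Stack A: need g' = 1⊕1 = 0. Options: 19−1→G=0, 19−3→G=0. Hits: 2.
Stack B: need g' = 0⊕1 = 1. Options: 25−1→G=2, 25−4→G=1, 25−9→G=1. Hits: 2.

4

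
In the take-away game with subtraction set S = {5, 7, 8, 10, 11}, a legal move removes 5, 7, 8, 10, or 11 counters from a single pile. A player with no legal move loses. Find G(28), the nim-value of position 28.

n :  0  1  2  3  4  5  6  7  8  9 10 11 12 13 14 15 16 17 18 19 20 21 22 23 24 25 26 27 28
G :  0  0  0  0  0  1  1  1  1  1  2  2  2  2  2  3  0  0  0  0  0  1  1  1  1  1  2  2  2

2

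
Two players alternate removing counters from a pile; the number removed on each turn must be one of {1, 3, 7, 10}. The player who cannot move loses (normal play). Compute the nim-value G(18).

1

G(0) = 0
G(1) = mex{0} = 1
G(2) = mex{1} = 0
G(3) = mex{0,0} = 1
G(4) = mex{1,1} = 0
G(5) = mex{0,0} = 1
G(6) = mex{1,1} = 0
G(7) = mex{0,0,0} = 1
G(8) = mex{1,1,1} = 0
G(9) = mex{0,0,0} = 1
G(10) = mex{1,1,1,0} = 2
G(11) = mex{2,0,0,1} = 3
G(12) = mex{3,1,1,0} = 2
G(13) = mex{2,2,0,1} = 3
G(14) = mex{3,3,1,0} = 2
G(15) = mex{2,2,0,1} = 3
G(16) = mex{3,3,1,0} = 2
G(17) = mex{2,2,2,1} = 0
G(18) = mex{0,3,3,0} = 1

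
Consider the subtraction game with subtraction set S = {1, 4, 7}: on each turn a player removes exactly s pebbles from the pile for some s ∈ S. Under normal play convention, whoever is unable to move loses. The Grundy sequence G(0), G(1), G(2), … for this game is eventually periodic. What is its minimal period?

G(0) = 0
G(1) = mex{0} = 1
G(2) = mex{1} = 0
G(3) = mex{0} = 1
G(4) = mex{1,0} = 2
G(5) = mex{2,1} = 0
G(6) = mex{0,0} = 1
G(7) = mex{1,1,0} = 2
G(8) = mex{2,2,1} = 0
G(9) = mex{0,0,0} = 1
G(10) = mex{1,1,1} = 0
G(11) = mex{0,2,2} = 1
G(12) = mex{1,0,0} = 2
G(13) = mex{2,1,1} = 0
G(14) = mex{0,0,2} = 1
G(15) = mex{1,1,0} = 2
G(16) = mex{2,2,1} = 0
G(17) = mex{0,0,0} = 1
G(n+8) = G(n) holds for n = 0,…,6 (a full window of length max(S) = 7), so the sequence is purely periodic with period 8.

8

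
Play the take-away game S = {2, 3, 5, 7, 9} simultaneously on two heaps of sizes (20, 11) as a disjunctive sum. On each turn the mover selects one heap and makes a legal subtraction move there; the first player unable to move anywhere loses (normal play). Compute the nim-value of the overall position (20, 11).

4

All heaps use S = {2, 3, 5, 7, 9}:
G(0) = 0
G(1) = mex{} = 0
G(2) = mex{0} = 1
G(3) = mex{0,0} = 1
G(4) = mex{1,0} = 2
G(5) = mex{1,1,0} = 2
G(6) = mex{2,1,0} = 3
G(7) = mex{2,2,1,0} = 3
G(8) = mex{3,2,1,0} = 4
G(9) = mex{3,3,2,1,0} = 4
G(10) = mex{4,3,2,1,0} = 5
G(11) = mex{4,4,3,2,1} = 0
G(12) = mex{5,4,3,2,1} = 0
G(13) = mex{0,5,4,3,2} = 1
G(14) = mex{0,0,4,3,2} = 1
G(15) = mex{1,0,5,4,3} = 2
G(16) = mex{1,1,0,4,3} = 2
G(17) = mex{2,1,0,5,4} = 3
G(18) = mex{2,2,1,0,4} = 3
G(19) = mex{3,2,1,0,5} = 4
G(20) = mex{3,3,2,1,0} = 4
Heap A: G(20) = 4.
Heap B: G(11) = 0.
Combined Grundy value = 4 ⊕ 0 = 4.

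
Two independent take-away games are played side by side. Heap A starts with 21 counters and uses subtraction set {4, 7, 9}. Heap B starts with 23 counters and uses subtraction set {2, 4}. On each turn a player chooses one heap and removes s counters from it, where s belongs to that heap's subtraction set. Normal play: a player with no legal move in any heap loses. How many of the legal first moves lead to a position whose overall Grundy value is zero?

Heap A, S = {4, 7, 9}:
n :  0  1  2  3  4  5  6  7  8  9 10 11 12 13 14 15 16 17 18 19 20 21
G :  0  0  0  0  1  1  1  1  2  2  2  2  3  0  0  0  0  1  1  1  1  2
G_A(21) = 2.
Heap B, S = {2, 4}:
G(0) = 0
G(1) = mex{} = 0
G(2) = mex{0} = 1
G(3) = mex{0} = 1
G(4) = mex{1,0} = 2
G(5) = mex{1,0} = 2
G(6) = mex{2,1} = 0
G(7) = mex{2,1} = 0
G(8) = mex{0,2} = 1
G(9) = mex{0,2} = 1
G(10) = mex{1,0} = 2
G(11) = mex{1,0} = 2
G(12) = mex{2,1} = 0
G(13) = mex{2,1} = 0
G(14) = mex{0,2} = 1
G(15) = mex{0,2} = 1
G(16) = mex{1,0} = 2
G(17) = mex{1,0} = 2
G(18) = mex{2,1} = 0
G(19) = mex{2,1} = 0
G(20) = mex{0,2} = 1
G(21) = mex{0,2} = 1
G(22) = mex{1,0} = 2
G(23) = mex{1,0} = 2
G_B(23) = 2.
Combined Grundy value = 2 ⊕ 2 = 0.
A winning move leaves total XOR = 0, i.e. changes one component's Grundy value g to g ⊕ X where X is the current total.
Heap A: target g' = 2⊕0 = 2, but every legal move changes the Grundy value (mex property), so 0 moves.
Heap B: target g' = 2⊕0 = 2, but every legal move changes the Grundy value (mex property), so 0 moves.

0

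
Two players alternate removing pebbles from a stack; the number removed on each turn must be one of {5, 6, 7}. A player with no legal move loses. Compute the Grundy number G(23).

n :  0  1  2  3  4  5  6  7  8  9 10 11 12 13 14 15 16 17 18 19 20 21 22 23
G :  0  0  0  0  0  1  1  1  1  1  2  2  0  0  0  0  0  1  1  1  1  1  2  2

2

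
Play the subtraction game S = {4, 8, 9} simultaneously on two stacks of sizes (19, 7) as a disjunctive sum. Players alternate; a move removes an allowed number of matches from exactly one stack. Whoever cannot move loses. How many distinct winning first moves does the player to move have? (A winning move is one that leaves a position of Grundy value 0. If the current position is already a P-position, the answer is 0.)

0

All stacks use S = {4, 8, 9}:
G(0) = 0
G(1) = mex{} = 0
G(2) = mex{} = 0
G(3) = mex{} = 0
G(4) = mex{0} = 1
G(5) = mex{0} = 1
G(6) = mex{0} = 1
G(7) = mex{0} = 1
G(8) = mex{1,0} = 2
G(9) = mex{1,0,0} = 2
G(10) = mex{1,0,0} = 2
G(11) = mex{1,0,0} = 2
G(12) = mex{2,1,0} = 3
G(13) = mex{2,1,1} = 0
G(14) = mex{2,1,1} = 0
G(15) = mex{2,1,1} = 0
G(16) = mex{3,2,1} = 0
G(17) = mex{0,2,2} = 1
G(18) = mex{0,2,2} = 1
G(19) = mex{0,2,2} = 1
Stack A: G(19) = 1.
Stack B: G(7) = 1.
Combined Grundy value = 1 ⊕ 1 = 0.
A winning move leaves total XOR = 0, i.e. changes one component's Grundy value g to g ⊕ X where X is the current total.
Stack A: target g' = 1⊕0 = 1, but every legal move changes the Grundy value (mex property), so 0 moves.
Stack B: target g' = 1⊕0 = 1, but every legal move changes the Grundy value (mex property), so 0 moves.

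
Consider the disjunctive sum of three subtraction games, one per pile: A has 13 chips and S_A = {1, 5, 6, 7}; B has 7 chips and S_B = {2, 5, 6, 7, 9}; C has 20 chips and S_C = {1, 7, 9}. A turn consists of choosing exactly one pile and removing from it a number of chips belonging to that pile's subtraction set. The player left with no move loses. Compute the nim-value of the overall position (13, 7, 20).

Pile A, S = {1, 5, 6, 7}:
G(0) = 0
G(1) = mex{0} = 1
G(2) = mex{1} = 0
G(3) = mex{0} = 1
G(4) = mex{1} = 0
G(5) = mex{0,0} = 1
G(6) = mex{1,1,0} = 2
G(7) = mex{2,0,1,0} = 3
G(8) = mex{3,1,0,1} = 2
G(9) = mex{2,0,1,0} = 3
G(10) = mex{3,1,0,1} = 2
G(11) = mex{2,2,1,0} = 3
G(12) = mex{3,3,2,1} = 0
G(13) = mex{0,2,3,2} = 1
G_A(13) = 1.
Pile B, S = {2, 5, 6, 7, 9}:
n : 0 1 2 3 4 5 6 7
G : 0 0 1 1 0 2 1 3
G_B(7) = 3.
Pile C, S = {1, 7, 9}:
G(0) = 0
G(1) = mex{0} = 1
G(2) = mex{1} = 0
G(3) = mex{0} = 1
G(4) = mex{1} = 0
G(5) = mex{0} = 1
G(6) = mex{1} = 0
G(7) = mex{0,0} = 1
G(8) = mex{1,1} = 0
G(9) = mex{0,0,0} = 1
G(10) = mex{1,1,1} = 0
G(11) = mex{0,0,0} = 1
G(12) = mex{1,1,1} = 0
G(13) = mex{0,0,0} = 1
G(14) = mex{1,1,1} = 0
G(15) = mex{0,0,0} = 1
G(16) = mex{1,1,1} = 0
G(17) = mex{0,0,0} = 1
G(18) = mex{1,1,1} = 0
G(19) = mex{0,0,0} = 1
G(20) = mex{1,1,1} = 0
G_C(20) = 0.
Combined Grundy value = 1 ⊕ 3 ⊕ 0 = 2.

2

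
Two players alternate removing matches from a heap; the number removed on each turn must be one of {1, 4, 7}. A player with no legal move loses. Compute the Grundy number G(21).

G(0) = 0
G(1) = mex{0} = 1
G(2) = mex{1} = 0
G(3) = mex{0} = 1
G(4) = mex{1,0} = 2
G(5) = mex{2,1} = 0
G(6) = mex{0,0} = 1
G(7) = mex{1,1,0} = 2
G(8) = mex{2,2,1} = 0
G(9) = mex{0,0,0} = 1
G(10) = mex{1,1,1} = 0
G(11) = mex{0,2,2} = 1
G(12) = mex{1,0,0} = 2
G(13) = mex{2,1,1} = 0
G(14) = mex{0,0,2} = 1
G(15) = mex{1,1,0} = 2
G(16) = mex{2,2,1} = 0
G(17) = mex{0,0,0} = 1
G(18) = mex{1,1,1} = 0
G(19) = mex{0,2,2} = 1
G(20) = mex{1,0,0} = 2
G(21) = mex{2,1,1} = 0

0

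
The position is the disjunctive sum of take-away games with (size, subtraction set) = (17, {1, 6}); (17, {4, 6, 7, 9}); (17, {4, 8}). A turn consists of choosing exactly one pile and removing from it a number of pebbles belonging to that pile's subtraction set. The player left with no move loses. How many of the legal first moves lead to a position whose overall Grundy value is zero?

Pile A, S = {1, 6}:
G(0) = 0
G(1) = mex{0} = 1
G(2) = mex{1} = 0
G(3) = mex{0} = 1
G(4) = mex{1} = 0
G(5) = mex{0} = 1
G(6) = mex{1,0} = 2
G(7) = mex{2,1} = 0
G(8) = mex{0,0} = 1
G(9) = mex{1,1} = 0
G(10) = mex{0,0} = 1
G(11) = mex{1,1} = 0
G(12) = mex{0,2} = 1
G(13) = mex{1,0} = 2
G(14) = mex{2,1} = 0
G(15) = mex{0,0} = 1
G(16) = mex{1,1} = 0
G(17) = mex{0,0} = 1
G_A(17) = 1.
Pile B, S = {4, 6, 7, 9}:
G(0) = 0
G(1) = mex{} = 0
G(2) = mex{} = 0
G(3) = mex{} = 0
G(4) = mex{0} = 1
G(5) = mex{0} = 1
G(6) = mex{0,0} = 1
G(7) = mex{0,0,0} = 1
G(8) = mex{1,0,0} = 2
G(9) = mex{1,0,0,0} = 2
G(10) = mex{1,1,0,0} = 2
G(11) = mex{1,1,1,0} = 2
G(12) = mex{2,1,1,0} = 3
G(13) = mex{2,1,1,1} = 0
G(14) = mex{2,2,1,1} = 0
G(15) = mex{2,2,2,1} = 0
G(16) = mex{3,2,2,1} = 0
G(17) = mex{0,2,2,2} = 1
G_B(17) = 1.
Pile C, S = {4, 8}:
n :  0  1  2  3  4  5  6  7  8  9 10 11 12 13 14 15 16 17
G :  0  0  0  0  1  1  1  1  2  2  2  2  0  0  0  0  1  1
G_C(17) = 1.
Combined Grundy value = 1 ⊕ 1 ⊕ 1 = 1.
A winning move leaves total XOR = 0, i.e. changes one component's Grundy value g to g ⊕ X where X is the current total.
Pile A: need g' = 1⊕1 = 0. Options: 17−1→G=0, 17−6→G=0. Hits: 2.
Pile B: need g' = 1⊕1 = 0. Options: 17−4→G=0, 17−6→G=2, 17−7→G=2, 17−9→G=2. Hits: 1.
Pile C: need g' = 1⊕1 = 0. Options: 17−4→G=0, 17−8→G=2. Hits: 1.

4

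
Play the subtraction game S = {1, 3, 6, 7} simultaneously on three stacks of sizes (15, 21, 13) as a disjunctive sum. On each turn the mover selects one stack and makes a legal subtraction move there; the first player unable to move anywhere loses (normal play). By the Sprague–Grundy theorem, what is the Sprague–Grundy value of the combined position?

3

All stacks use S = {1, 3, 6, 7}:
G(0) = 0
G(1) = mex{0} = 1
G(2) = mex{1} = 0
G(3) = mex{0,0} = 1
G(4) = mex{1,1} = 0
G(5) = mex{0,0} = 1
G(6) = mex{1,1,0} = 2
G(7) = mex{2,0,1,0} = 3
G(8) = mex{3,1,0,1} = 2
G(9) = mex{2,2,1,0} = 3
G(10) = mex{3,3,0,1} = 2
G(11) = mex{2,2,1,0} = 3
G(12) = mex{3,3,2,1} = 0
G(13) = mex{0,2,3,2} = 1
G(14) = mex{1,3,2,3} = 0
G(15) = mex{0,0,3,2} = 1
G(16) = mex{1,1,2,3} = 0
G(17) = mex{0,0,3,2} = 1
G(18) = mex{1,1,0,3} = 2
G(19) = mex{2,0,1,0} = 3
G(20) = mex{3,1,0,1} = 2
G(21) = mex{2,2,1,0} = 3
Stack A: G(15) = 1.
Stack B: G(21) = 3.
Stack C: G(13) = 1.
Combined Grundy value = 1 ⊕ 3 ⊕ 1 = 3.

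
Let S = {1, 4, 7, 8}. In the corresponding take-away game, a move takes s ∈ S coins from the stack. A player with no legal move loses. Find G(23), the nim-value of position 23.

2

n :  0  1  2  3  4  5  6  7  8  9 10 11 12 13 14 15 16 17 18 19 20 21 22 23
G :  0  1  0  1  2  0  1  2  3  2  3  0  1  3  0  1  0  1  2  3  2  4  3  2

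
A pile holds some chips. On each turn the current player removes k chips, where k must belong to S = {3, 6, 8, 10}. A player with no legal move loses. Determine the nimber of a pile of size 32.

n :  0  1  2  3  4  5  6  7  8  9 10 11 12 13 14 15 16 17 18 19 20 21 22 23 24 25 26 27 28 29 30 31 32
G :  0  0  0  1  1  1  2  2  2  3  3  3  4  0  0  0  1  1  1  2  2  2  3  3  3  4  0  0  0  1  1  1  2

2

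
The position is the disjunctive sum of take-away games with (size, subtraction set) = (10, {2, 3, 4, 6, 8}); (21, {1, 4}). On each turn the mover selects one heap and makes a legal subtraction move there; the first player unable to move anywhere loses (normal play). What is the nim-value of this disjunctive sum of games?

Heap A, S = {2, 3, 4, 6, 8}:
n :  0  1  2  3  4  5  6  7  8  9 10
G :  0  0  1  1  2  2  3  3  4  4  0
G_A(10) = 0.
Heap B, S = {1, 4}:
G(0) = 0
G(1) = mex{0} = 1
G(2) = mex{1} = 0
G(3) = mex{0} = 1
G(4) = mex{1,0} = 2
G(5) = mex{2,1} = 0
G(6) = mex{0,0} = 1
G(7) = mex{1,1} = 0
G(8) = mex{0,2} = 1
G(9) = mex{1,0} = 2
G(10) = mex{2,1} = 0
G(11) = mex{0,0} = 1
G(12) = mex{1,1} = 0
G(13) = mex{0,2} = 1
G(14) = mex{1,0} = 2
G(15) = mex{2,1} = 0
G(16) = mex{0,0} = 1
G(17) = mex{1,1} = 0
G(18) = mex{0,2} = 1
G(19) = mex{1,0} = 2
G(20) = mex{2,1} = 0
G(21) = mex{0,0} = 1
G_B(21) = 1.
Combined Grundy value = 0 ⊕ 1 = 1.

1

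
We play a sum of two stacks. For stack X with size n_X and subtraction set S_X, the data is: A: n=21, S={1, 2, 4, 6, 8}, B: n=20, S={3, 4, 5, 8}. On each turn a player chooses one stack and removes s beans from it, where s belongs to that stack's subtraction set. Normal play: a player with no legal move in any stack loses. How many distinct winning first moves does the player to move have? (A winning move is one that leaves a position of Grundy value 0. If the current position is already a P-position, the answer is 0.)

3

Stack A, S = {1, 2, 4, 6, 8}:
n :  0  1  2  3  4  5  6  7  8  9 10 11 12 13 14 15 16 17 18 19 20 21
G :  0  1  2  0  1  2  3  4  5  3  0  1  2  0  1  2  3  4  5  3  0  1
G_A(21) = 1.
Stack B, S = {3, 4, 5, 8}:
n :  0  1  2  3  4  5  6  7  8  9 10 11 12 13 14 15 16 17 18 19 20
G :  0  0  0  1  1  1  2  2  2  3  3  0  0  0  1  1  1  2  2  2  3
G_B(20) = 3.
Combined Grundy value = 1 ⊕ 3 = 2.
A winning move leaves total XOR = 0, i.e. changes one component's Grundy value g to g ⊕ X where X is the current total.
Stack A: need g' = 1⊕2 = 3. Options: 21−1→G=0, 21−2→G=3, 21−4→G=4, 21−6→G=2, 21−8→G=0. Hits: 1.
Stack B: need g' = 3⊕2 = 1. Options: 20−3→G=2, 20−4→G=1, 20−5→G=1, 20−8→G=0. Hits: 2.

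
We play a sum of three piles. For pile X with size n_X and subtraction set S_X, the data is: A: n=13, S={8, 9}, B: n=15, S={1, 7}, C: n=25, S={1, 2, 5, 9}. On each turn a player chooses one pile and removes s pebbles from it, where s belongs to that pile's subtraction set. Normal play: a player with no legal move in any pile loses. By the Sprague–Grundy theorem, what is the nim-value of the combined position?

Pile A, S = {8, 9}:
G(0) = 0
G(1) = mex{} = 0
G(2) = mex{} = 0
G(3) = mex{} = 0
G(4) = mex{} = 0
G(5) = mex{} = 0
G(6) = mex{} = 0
G(7) = mex{} = 0
G(8) = mex{0} = 1
G(9) = mex{0,0} = 1
G(10) = mex{0,0} = 1
G(11) = mex{0,0} = 1
G(12) = mex{0,0} = 1
G(13) = mex{0,0} = 1
G_A(13) = 1.
Pile B, S = {1, 7}:
n :  0  1  2  3  4  5  6  7  8  9 10 11 12 13 14 15
G :  0  1  0  1  0  1  0  1  0  1  0  1  0  1  0  1
G_B(15) = 1.
Pile C, S = {1, 2, 5, 9}:
G(0) = 0
G(1) = mex{0} = 1
G(2) = mex{1,0} = 2
G(3) = mex{2,1} = 0
G(4) = mex{0,2} = 1
G(5) = mex{1,0,0} = 2
G(6) = mex{2,1,1} = 0
G(7) = mex{0,2,2} = 1
G(8) = mex{1,0,0} = 2
G(9) = mex{2,1,1,0} = 3
G(10) = mex{3,2,2,1} = 0
G(11) = mex{0,3,0,2} = 1
G(12) = mex{1,0,1,0} = 2
G(13) = mex{2,1,2,1} = 0
G(14) = mex{0,2,3,2} = 1
G(15) = mex{1,0,0,0} = 2
G(16) = mex{2,1,1,1} = 0
G(17) = mex{0,2,2,2} = 1
G(18) = mex{1,0,0,3} = 2
G(19) = mex{2,1,1,0} = 3
G(20) = mex{3,2,2,1} = 0
G(21) = mex{0,3,0,2} = 1
G(22) = mex{1,0,1,0} = 2
G(23) = mex{2,1,2,1} = 0
G(24) = mex{0,2,3,2} = 1
G(25) = mex{1,0,0,0} = 2
G_C(25) = 2.
Combined Grundy value = 1 ⊕ 1 ⊕ 2 = 2.

2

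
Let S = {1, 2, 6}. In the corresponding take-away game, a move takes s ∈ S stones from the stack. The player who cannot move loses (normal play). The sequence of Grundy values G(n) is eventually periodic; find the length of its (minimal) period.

n :  0  1  2  3  4  5  6  7  8  9 10 11 12 13 14 15
G :  0  1  2  0  1  2  3  0  1  2  0  1  2  3  0  1
G(n+7) = G(n) holds for n = 0,…,5 (a full window of length max(S) = 6), so the sequence is purely periodic with period 7.

7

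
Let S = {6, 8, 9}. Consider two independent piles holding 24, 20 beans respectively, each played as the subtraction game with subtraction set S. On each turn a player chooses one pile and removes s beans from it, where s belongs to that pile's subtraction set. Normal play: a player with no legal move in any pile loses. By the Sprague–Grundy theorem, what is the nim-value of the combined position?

All piles use S = {6, 8, 9}:
n :  0  1  2  3  4  5  6  7  8  9 10 11 12 13 14 15 16 17 18 19 20 21 22 23 24
G :  0  0  0  0  0  0  1  1  1  1  1  1  2  2  2  0  0  0  0  0  0  1  1  1  1
Pile A: G(24) = 1.
Pile B: G(20) = 0.
Combined Grundy value = 1 ⊕ 0 = 1.

1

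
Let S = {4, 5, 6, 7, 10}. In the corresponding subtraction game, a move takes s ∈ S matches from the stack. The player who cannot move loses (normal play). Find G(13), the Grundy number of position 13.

G(0) = 0
G(1) = mex{} = 0
G(2) = mex{} = 0
G(3) = mex{} = 0
G(4) = mex{0} = 1
G(5) = mex{0,0} = 1
G(6) = mex{0,0,0} = 1
G(7) = mex{0,0,0,0} = 1
G(8) = mex{1,0,0,0} = 2
G(9) = mex{1,1,0,0} = 2
G(10) = mex{1,1,1,0,0} = 2
G(11) = mex{1,1,1,1,0} = 2
G(12) = mex{2,1,1,1,0} = 3
G(13) = mex{2,2,1,1,0} = 3

3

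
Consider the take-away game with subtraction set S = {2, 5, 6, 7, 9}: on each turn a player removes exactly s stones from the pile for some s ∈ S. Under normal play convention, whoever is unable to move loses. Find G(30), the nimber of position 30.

0

n :  0  1  2  3  4  5  6  7  8  9 10 11 12 13 14 15 16 17 18 19 20 21 22 23 24 25 26 27 28 29 30
G :  0  0  1  1  0  2  1  3  2  2  3  3  0  4  1  0  0  1  1  2  2  3  3  2  4  3  0  0  1  1  0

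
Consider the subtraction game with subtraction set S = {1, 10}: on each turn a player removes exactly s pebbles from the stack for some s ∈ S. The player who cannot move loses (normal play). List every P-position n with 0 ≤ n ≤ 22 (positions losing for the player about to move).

0, 2, 4, 6, 8, 11, 13, 15, 17, 19, 22

G(0) = 0
G(1) = mex{0} = 1
G(2) = mex{1} = 0
G(3) = mex{0} = 1
G(4) = mex{1} = 0
G(5) = mex{0} = 1
G(6) = mex{1} = 0
G(7) = mex{0} = 1
G(8) = mex{1} = 0
G(9) = mex{0} = 1
G(10) = mex{1,0} = 2
G(11) = mex{2,1} = 0
G(12) = mex{0,0} = 1
G(13) = mex{1,1} = 0
G(14) = mex{0,0} = 1
G(15) = mex{1,1} = 0
G(16) = mex{0,0} = 1
G(17) = mex{1,1} = 0
G(18) = mex{0,0} = 1
G(19) = mex{1,1} = 0
G(20) = mex{0,2} = 1
G(21) = mex{1,0} = 2
G(22) = mex{2,1} = 0
P-positions are exactly the n with G(n) = 0.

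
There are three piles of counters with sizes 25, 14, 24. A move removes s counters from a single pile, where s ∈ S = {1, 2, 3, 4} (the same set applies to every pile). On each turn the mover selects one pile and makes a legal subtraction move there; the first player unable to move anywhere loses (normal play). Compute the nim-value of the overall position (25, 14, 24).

0

All piles use S = {1, 2, 3, 4}:
G(0) = 0
G(1) = mex{0} = 1
G(2) = mex{1,0} = 2
G(3) = mex{2,1,0} = 3
G(4) = mex{3,2,1,0} = 4
G(5) = mex{4,3,2,1} = 0
G(6) = mex{0,4,3,2} = 1
G(7) = mex{1,0,4,3} = 2
G(8) = mex{2,1,0,4} = 3
G(9) = mex{3,2,1,0} = 4
G(10) = mex{4,3,2,1} = 0
G(11) = mex{0,4,3,2} = 1
G(12) = mex{1,0,4,3} = 2
G(13) = mex{2,1,0,4} = 3
G(14) = mex{3,2,1,0} = 4
G(15) = mex{4,3,2,1} = 0
G(16) = mex{0,4,3,2} = 1
G(17) = mex{1,0,4,3} = 2
G(18) = mex{2,1,0,4} = 3
G(19) = mex{3,2,1,0} = 4
G(20) = mex{4,3,2,1} = 0
G(21) = mex{0,4,3,2} = 1
G(22) = mex{1,0,4,3} = 2
G(23) = mex{2,1,0,4} = 3
G(24) = mex{3,2,1,0} = 4
G(25) = mex{4,3,2,1} = 0
Pile A: G(25) = 0.
Pile B: G(14) = 4.
Pile C: G(24) = 4.
Combined Grundy value = 0 ⊕ 4 ⊕ 4 = 0.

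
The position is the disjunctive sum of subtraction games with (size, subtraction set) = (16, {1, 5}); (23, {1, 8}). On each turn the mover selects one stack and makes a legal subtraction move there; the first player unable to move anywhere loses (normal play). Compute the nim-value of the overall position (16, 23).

Stack A, S = {1, 5}:
n :  0  1  2  3  4  5  6  7  8  9 10 11 12 13 14 15 16
G :  0  1  0  1  0  1  0  1  0  1  0  1  0  1  0  1  0
G_A(16) = 0.
Stack B, S = {1, 8}:
G(0) = 0
G(1) = mex{0} = 1
G(2) = mex{1} = 0
G(3) = mex{0} = 1
G(4) = mex{1} = 0
G(5) = mex{0} = 1
G(6) = mex{1} = 0
G(7) = mex{0} = 1
G(8) = mex{1,0} = 2
G(9) = mex{2,1} = 0
G(10) = mex{0,0} = 1
G(11) = mex{1,1} = 0
G(12) = mex{0,0} = 1
G(13) = mex{1,1} = 0
G(14) = mex{0,0} = 1
G(15) = mex{1,1} = 0
G(16) = mex{0,2} = 1
G(17) = mex{1,0} = 2
G(18) = mex{2,1} = 0
G(19) = mex{0,0} = 1
G(20) = mex{1,1} = 0
G(21) = mex{0,0} = 1
G(22) = mex{1,1} = 0
G(23) = mex{0,0} = 1
G_B(23) = 1.
Combined Grundy value = 0 ⊕ 1 = 1.

1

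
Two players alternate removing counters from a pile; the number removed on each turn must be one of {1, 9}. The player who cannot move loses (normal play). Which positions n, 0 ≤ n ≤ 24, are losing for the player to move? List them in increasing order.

0, 2, 4, 6, 8, 10, 12, 14, 16, 18, 20, 22, 24

n :  0  1  2  3  4  5  6  7  8  9 10 11 12 13 14 15 16 17 18 19 20 21 22 23 24
G :  0  1  0  1  0  1  0  1  0  1  0  1  0  1  0  1  0  1  0  1  0  1  0  1  0
P-positions are exactly the n with G(n) = 0.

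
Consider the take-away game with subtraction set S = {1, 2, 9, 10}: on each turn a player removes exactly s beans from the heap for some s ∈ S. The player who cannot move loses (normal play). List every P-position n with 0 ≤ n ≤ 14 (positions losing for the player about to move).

G(0) = 0
G(1) = mex{0} = 1
G(2) = mex{1,0} = 2
G(3) = mex{2,1} = 0
G(4) = mex{0,2} = 1
G(5) = mex{1,0} = 2
G(6) = mex{2,1} = 0
G(7) = mex{0,2} = 1
G(8) = mex{1,0} = 2
G(9) = mex{2,1,0} = 3
G(10) = mex{3,2,1,0} = 4
G(11) = mex{4,3,2,1} = 0
G(12) = mex{0,4,0,2} = 1
G(13) = mex{1,0,1,0} = 2
G(14) = mex{2,1,2,1} = 0
P-positions are exactly the n with G(n) = 0.

0, 3, 6, 11, 14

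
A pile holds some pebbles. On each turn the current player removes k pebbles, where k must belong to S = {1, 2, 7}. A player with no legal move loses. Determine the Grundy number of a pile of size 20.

n :  0  1  2  3  4  5  6  7  8  9 10 11 12 13 14 15 16 17 18 19 20
G :  0  1  2  0  1  2  0  1  2  0  1  2  0  1  2  0  1  2  0  1  2

2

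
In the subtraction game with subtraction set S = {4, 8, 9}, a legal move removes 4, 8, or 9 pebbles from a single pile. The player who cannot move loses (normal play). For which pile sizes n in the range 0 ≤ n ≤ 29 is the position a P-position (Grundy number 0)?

n :  0  1  2  3  4  5  6  7  8  9 10 11 12 13 14 15 16 17 18 19 20 21 22 23 24 25 26 27 28 29
G :  0  0  0  0  1  1  1  1  2  2  2  2  3  0  0  0  0  1  1  1  1  2  2  2  2  3  0  0  0  0
P-positions are exactly the n with G(n) = 0.

0, 1, 2, 3, 13, 14, 15, 16, 26, 27, 28, 29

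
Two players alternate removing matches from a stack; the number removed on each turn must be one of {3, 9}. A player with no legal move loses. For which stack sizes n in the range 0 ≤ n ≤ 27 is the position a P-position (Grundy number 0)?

G(0) = 0
G(1) = mex{} = 0
G(2) = mex{} = 0
G(3) = mex{0} = 1
G(4) = mex{0} = 1
G(5) = mex{0} = 1
G(6) = mex{1} = 0
G(7) = mex{1} = 0
G(8) = mex{1} = 0
G(9) = mex{0,0} = 1
G(10) = mex{0,0} = 1
G(11) = mex{0,0} = 1
G(12) = mex{1,1} = 0
G(13) = mex{1,1} = 0
G(14) = mex{1,1} = 0
G(15) = mex{0,0} = 1
G(16) = mex{0,0} = 1
G(17) = mex{0,0} = 1
G(18) = mex{1,1} = 0
G(19) = mex{1,1} = 0
G(20) = mex{1,1} = 0
G(21) = mex{0,0} = 1
G(22) = mex{0,0} = 1
G(23) = mex{0,0} = 1
G(24) = mex{1,1} = 0
G(25) = mex{1,1} = 0
G(26) = mex{1,1} = 0
G(27) = mex{0,0} = 1
P-positions are exactly the n with G(n) = 0.

0, 1, 2, 6, 7, 8, 12, 13, 14, 18, 19, 20, 24, 25, 26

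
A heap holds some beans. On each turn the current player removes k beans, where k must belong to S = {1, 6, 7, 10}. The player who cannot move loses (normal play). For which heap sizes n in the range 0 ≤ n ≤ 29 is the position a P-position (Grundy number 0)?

n :  0  1  2  3  4  5  6  7  8  9 10 11 12 13 14 15 16 17 18 19 20 21 22 23 24 25 26 27 28 29
G :  0  1  0  1  0  1  2  3  2  3  2  3  4  0  1  0  1  0  1  2  3  2  3  2  3  4  0  1  0  1
P-positions are exactly the n with G(n) = 0.

0, 2, 4, 13, 15, 17, 26, 28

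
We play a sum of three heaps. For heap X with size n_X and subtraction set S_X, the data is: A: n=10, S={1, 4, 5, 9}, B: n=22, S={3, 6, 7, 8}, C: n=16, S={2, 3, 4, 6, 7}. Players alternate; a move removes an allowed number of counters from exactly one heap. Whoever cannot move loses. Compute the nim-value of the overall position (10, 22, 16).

3

Heap A, S = {1, 4, 5, 9}:
G(0) = 0
G(1) = mex{0} = 1
G(2) = mex{1} = 0
G(3) = mex{0} = 1
G(4) = mex{1,0} = 2
G(5) = mex{2,1,0} = 3
G(6) = mex{3,0,1} = 2
G(7) = mex{2,1,0} = 3
G(8) = mex{3,2,1} = 0
G(9) = mex{0,3,2,0} = 1
G(10) = mex{1,2,3,1} = 0
G_A(10) = 0.
Heap B, S = {3, 6, 7, 8}:
n :  0  1  2  3  4  5  6  7  8  9 10 11 12 13 14 15 16 17 18 19 20 21 22
G :  0  0  0  1  1  1  2  2  2  3  3  0  0  0  1  1  1  2  2  2  3  3  0
G_B(22) = 0.
Heap C, S = {2, 3, 4, 6, 7}:
n :  0  1  2  3  4  5  6  7  8  9 10 11 12 13 14 15 16
G :  0  0  1  1  2  2  3  3  4  0  0  1  1  2  2  3  3
G_C(16) = 3.
Combined Grundy value = 0 ⊕ 0 ⊕ 3 = 3.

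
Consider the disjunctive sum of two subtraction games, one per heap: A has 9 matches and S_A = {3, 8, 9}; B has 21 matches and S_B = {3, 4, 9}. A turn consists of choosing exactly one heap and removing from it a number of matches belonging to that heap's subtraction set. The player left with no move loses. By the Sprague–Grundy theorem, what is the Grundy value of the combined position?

Heap A, S = {3, 8, 9}:
G(0) = 0
G(1) = mex{} = 0
G(2) = mex{} = 0
G(3) = mex{0} = 1
G(4) = mex{0} = 1
G(5) = mex{0} = 1
G(6) = mex{1} = 0
G(7) = mex{1} = 0
G(8) = mex{1,0} = 2
G(9) = mex{0,0,0} = 1
G_A(9) = 1.
Heap B, S = {3, 4, 9}:
n :  0  1  2  3  4  5  6  7  8  9 10 11 12 13 14 15 16 17 18 19 20 21
G :  0  0  0  1  1  1  2  0  0  3  1  1  2  0  0  0  1  1  1  2  0  0
G_B(21) = 0.
Combined Grundy value = 1 ⊕ 0 = 1.

1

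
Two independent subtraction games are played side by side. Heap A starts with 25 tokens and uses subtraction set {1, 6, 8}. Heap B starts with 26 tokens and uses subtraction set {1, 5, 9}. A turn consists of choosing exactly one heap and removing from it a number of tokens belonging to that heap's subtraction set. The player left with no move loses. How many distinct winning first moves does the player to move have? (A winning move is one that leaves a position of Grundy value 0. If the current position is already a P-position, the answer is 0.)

Heap A, S = {1, 6, 8}:
G(0) = 0
G(1) = mex{0} = 1
G(2) = mex{1} = 0
G(3) = mex{0} = 1
G(4) = mex{1} = 0
G(5) = mex{0} = 1
G(6) = mex{1,0} = 2
G(7) = mex{2,1} = 0
G(8) = mex{0,0,0} = 1
G(9) = mex{1,1,1} = 0
G(10) = mex{0,0,0} = 1
G(11) = mex{1,1,1} = 0
G(12) = mex{0,2,0} = 1
G(13) = mex{1,0,1} = 2
G(14) = mex{2,1,2} = 0
G(15) = mex{0,0,0} = 1
G(16) = mex{1,1,1} = 0
G(17) = mex{0,0,0} = 1
G(18) = mex{1,1,1} = 0
G(19) = mex{0,2,0} = 1
G(20) = mex{1,0,1} = 2
G(21) = mex{2,1,2} = 0
G(22) = mex{0,0,0} = 1
G(23) = mex{1,1,1} = 0
G(24) = mex{0,0,0} = 1
G(25) = mex{1,1,1} = 0
G_A(25) = 0.
Heap B, S = {1, 5, 9}:
G(0) = 0
G(1) = mex{0} = 1
G(2) = mex{1} = 0
G(3) = mex{0} = 1
G(4) = mex{1} = 0
G(5) = mex{0,0} = 1
G(6) = mex{1,1} = 0
G(7) = mex{0,0} = 1
G(8) = mex{1,1} = 0
G(9) = mex{0,0,0} = 1
G(10) = mex{1,1,1} = 0
G(11) = mex{0,0,0} = 1
G(12) = mex{1,1,1} = 0
G(13) = mex{0,0,0} = 1
G(14) = mex{1,1,1} = 0
G(15) = mex{0,0,0} = 1
G(16) = mex{1,1,1} = 0
G(17) = mex{0,0,0} = 1
G(18) = mex{1,1,1} = 0
G(19) = mex{0,0,0} = 1
G(20) = mex{1,1,1} = 0
G(21) = mex{0,0,0} = 1
G(22) = mex{1,1,1} = 0
G(23) = mex{0,0,0} = 1
G(24) = mex{1,1,1} = 0
G(25) = mex{0,0,0} = 1
G(26) = mex{1,1,1} = 0
G_B(26) = 0.
Combined Grundy value = 0 ⊕ 0 = 0.
A winning move leaves total XOR = 0, i.e. changes one component's Grundy value g to g ⊕ X where X is the current total.
Heap A: target g' = 0⊕0 = 0, but every legal move changes the Grundy value (mex property), so 0 moves.
Heap B: target g' = 0⊕0 = 0, but every legal move changes the Grundy value (mex property), so 0 moves.

0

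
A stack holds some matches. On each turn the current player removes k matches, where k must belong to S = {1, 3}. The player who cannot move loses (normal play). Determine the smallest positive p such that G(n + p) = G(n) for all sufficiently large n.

2

G(0) = 0
G(1) = mex{0} = 1
G(2) = mex{1} = 0
G(3) = mex{0,0} = 1
G(4) = mex{1,1} = 0
G(5) = mex{0,0} = 1
G(6) = mex{1,1} = 0
G(7) = mex{0,0} = 1
G(8) = mex{1,1} = 0
G(9) = mex{0,0} = 1
G(10) = mex{1,1} = 0
G(11) = mex{0,0} = 1
G(12) = mex{1,1} = 0
G(13) = mex{0,0} = 1
G(14) = mex{1,1} = 0
G(n+2) = G(n) holds for n = 0,…,2 (a full window of length max(S) = 3), so the sequence is purely periodic with period 2.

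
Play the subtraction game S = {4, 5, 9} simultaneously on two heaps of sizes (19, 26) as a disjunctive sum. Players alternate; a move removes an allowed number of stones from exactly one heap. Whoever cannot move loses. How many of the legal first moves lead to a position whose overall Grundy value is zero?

3

All heaps use S = {4, 5, 9}:
G(0) = 0
G(1) = mex{} = 0
G(2) = mex{} = 0
G(3) = mex{} = 0
G(4) = mex{0} = 1
G(5) = mex{0,0} = 1
G(6) = mex{0,0} = 1
G(7) = mex{0,0} = 1
G(8) = mex{1,0} = 2
G(9) = mex{1,1,0} = 2
G(10) = mex{1,1,0} = 2
G(11) = mex{1,1,0} = 2
G(12) = mex{2,1,0} = 3
G(13) = mex{2,2,1} = 0
G(14) = mex{2,2,1} = 0
G(15) = mex{2,2,1} = 0
G(16) = mex{3,2,1} = 0
G(17) = mex{0,3,2} = 1
G(18) = mex{0,0,2} = 1
G(19) = mex{0,0,2} = 1
G(20) = mex{0,0,2} = 1
G(21) = mex{1,0,3} = 2
G(22) = mex{1,1,0} = 2
G(23) = mex{1,1,0} = 2
G(24) = mex{1,1,0} = 2
G(25) = mex{2,1,0} = 3
G(26) = mex{2,2,1} = 0
Heap A: G(19) = 1.
Heap B: G(26) = 0.
Combined Grundy value = 1 ⊕ 0 = 1.
A winning move leaves total XOR = 0, i.e. changes one component's Grundy value g to g ⊕ X where X is the current total.
Heap A: need g' = 1⊕1 = 0. Options: 19−4→G=0, 19−5→G=0, 19−9→G=2. Hits: 2.
Heap B: need g' = 0⊕1 = 1. Options: 26−4→G=2, 26−5→G=2, 26−9→G=1. Hits: 1.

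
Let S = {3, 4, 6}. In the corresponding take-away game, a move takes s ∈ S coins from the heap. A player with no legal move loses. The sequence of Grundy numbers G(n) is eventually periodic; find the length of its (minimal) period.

G(0) = 0
G(1) = mex{} = 0
G(2) = mex{} = 0
G(3) = mex{0} = 1
G(4) = mex{0,0} = 1
G(5) = mex{0,0} = 1
G(6) = mex{1,0,0} = 2
G(7) = mex{1,1,0} = 2
G(8) = mex{1,1,0} = 2
G(9) = mex{2,1,1} = 0
G(10) = mex{2,2,1} = 0
G(11) = mex{2,2,1} = 0
G(12) = mex{0,2,2} = 1
G(13) = mex{0,0,2} = 1
G(14) = mex{0,0,2} = 1
G(15) = mex{1,0,0} = 2
G(16) = mex{1,1,0} = 2
G(17) = mex{1,1,0} = 2
G(18) = mex{2,1,1} = 0
G(19) = mex{2,2,1} = 0
G(n+9) = G(n) holds for n = 0,…,5 (a full window of length max(S) = 6), so the sequence is purely periodic with period 9.

9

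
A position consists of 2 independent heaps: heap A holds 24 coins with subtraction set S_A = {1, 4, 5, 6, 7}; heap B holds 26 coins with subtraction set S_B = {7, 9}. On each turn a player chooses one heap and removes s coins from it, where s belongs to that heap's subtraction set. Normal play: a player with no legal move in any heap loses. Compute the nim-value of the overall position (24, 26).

Heap A, S = {1, 4, 5, 6, 7}:
n :  0  1  2  3  4  5  6  7  8  9 10 11 12 13 14 15 16 17 18 19 20 21 22 23 24
G :  0  1  0  1  2  3  2  3  4  5  0  1  0  1  2  3  2  3  4  5  0  1  0  1  2
G_A(24) = 2.
Heap B, S = {7, 9}:
n :  0  1  2  3  4  5  6  7  8  9 10 11 12 13 14 15 16 17 18 19 20 21 22 23 24 25 26
G :  0  0  0  0  0  0  0  1  1  1  1  1  1  1  2  2  0  0  0  0  0  0  0  1  1  1  1
G_B(26) = 1.
Combined Grundy value = 2 ⊕ 1 = 3.

3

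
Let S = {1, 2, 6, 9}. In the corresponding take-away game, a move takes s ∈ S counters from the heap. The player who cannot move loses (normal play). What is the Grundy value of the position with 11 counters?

n :  0  1  2  3  4  5  6  7  8  9 10 11
G :  0  1  2  0  1  2  3  0  1  2  0  1

1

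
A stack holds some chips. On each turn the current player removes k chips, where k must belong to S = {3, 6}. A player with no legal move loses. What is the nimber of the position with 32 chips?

1

G(0) = 0
G(1) = mex{} = 0
G(2) = mex{} = 0
G(3) = mex{0} = 1
G(4) = mex{0} = 1
G(5) = mex{0} = 1
G(6) = mex{1,0} = 2
G(7) = mex{1,0} = 2
G(8) = mex{1,0} = 2
G(9) = mex{2,1} = 0
G(10) = mex{2,1} = 0
G(11) = mex{2,1} = 0
G(12) = mex{0,2} = 1
G(13) = mex{0,2} = 1
G(14) = mex{0,2} = 1
G(15) = mex{1,0} = 2
G(16) = mex{1,0} = 2
G(17) = mex{1,0} = 2
G(18) = mex{2,1} = 0
G(19) = mex{2,1} = 0
G(20) = mex{2,1} = 0
G(21) = mex{0,2} = 1
G(22) = mex{0,2} = 1
G(23) = mex{0,2} = 1
G(24) = mex{1,0} = 2
G(25) = mex{1,0} = 2
G(26) = mex{1,0} = 2
G(27) = mex{2,1} = 0
G(28) = mex{2,1} = 0
G(29) = mex{2,1} = 0
G(30) = mex{0,2} = 1
G(31) = mex{0,2} = 1
G(32) = mex{0,2} = 1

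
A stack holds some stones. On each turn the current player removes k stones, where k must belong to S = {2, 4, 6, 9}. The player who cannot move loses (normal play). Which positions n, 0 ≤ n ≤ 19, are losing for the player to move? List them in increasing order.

G(0) = 0
G(1) = mex{} = 0
G(2) = mex{0} = 1
G(3) = mex{0} = 1
G(4) = mex{1,0} = 2
G(5) = mex{1,0} = 2
G(6) = mex{2,1,0} = 3
G(7) = mex{2,1,0} = 3
G(8) = mex{3,2,1} = 0
G(9) = mex{3,2,1,0} = 4
G(10) = mex{0,3,2,0} = 1
G(11) = mex{4,3,2,1} = 0
G(12) = mex{1,0,3,1} = 2
G(13) = mex{0,4,3,2} = 1
G(14) = mex{2,1,0,2} = 3
G(15) = mex{1,0,4,3} = 2
G(16) = mex{3,2,1,3} = 0
G(17) = mex{2,1,0,0} = 3
G(18) = mex{0,3,2,4} = 1
G(19) = mex{3,2,1,1} = 0
P-positions are exactly the n with G(n) = 0.

0, 1, 8, 11, 16, 19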